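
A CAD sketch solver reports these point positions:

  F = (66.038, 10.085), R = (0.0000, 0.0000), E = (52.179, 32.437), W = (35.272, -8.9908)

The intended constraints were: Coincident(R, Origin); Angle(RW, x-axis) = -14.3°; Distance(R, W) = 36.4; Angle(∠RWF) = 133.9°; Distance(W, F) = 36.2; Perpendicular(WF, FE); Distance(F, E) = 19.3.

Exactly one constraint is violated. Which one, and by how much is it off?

Distance(F, E) = 19.3 — off by 7.00.

R = (0.00, 0.00) ✓; RW at -14.30° ✓; |RW| = 36.40 ✓; ∠RWF = 133.9° ✓; |WF| = 36.20 ✓; ∠(WF, FE) = 90.00° ✓; |FE| = 26.30 ✗.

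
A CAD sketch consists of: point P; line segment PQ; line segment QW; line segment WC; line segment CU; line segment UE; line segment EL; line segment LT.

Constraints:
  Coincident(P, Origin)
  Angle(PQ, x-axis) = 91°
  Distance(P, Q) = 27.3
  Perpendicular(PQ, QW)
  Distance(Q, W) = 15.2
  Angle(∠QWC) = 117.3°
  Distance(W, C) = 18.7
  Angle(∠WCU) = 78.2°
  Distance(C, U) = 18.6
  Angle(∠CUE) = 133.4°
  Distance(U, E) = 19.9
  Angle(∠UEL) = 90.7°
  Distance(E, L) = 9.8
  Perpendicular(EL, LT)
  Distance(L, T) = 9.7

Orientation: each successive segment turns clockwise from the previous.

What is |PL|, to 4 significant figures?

25.22

P is at the origin; PQ runs at 91.0° with length 27.3, so Q = (-0.4765, 27.30). PQ is perpendicular to QW, so QW runs at 1.000°; with |QW| = 15.2, W = (14.72, 27.56). ∠QWC = 117.3° gives WC at -61.70° from the x-axis; with |WC| = 18.7, C = (23.59, 11.10). ∠WCU = 78.2° gives CU at -163.5° from the x-axis; with |CU| = 18.6, U = (5.753, 5.814). ∠CUE = 133.4° gives UE at 149.9° from the x-axis; with |UE| = 19.9, E = (-11.46, 15.79). ∠UEL = 90.7° gives EL at 60.60° from the x-axis; with |EL| = 9.8, L = (-6.653, 24.33). Then |PL| = |L − P| = 25.22.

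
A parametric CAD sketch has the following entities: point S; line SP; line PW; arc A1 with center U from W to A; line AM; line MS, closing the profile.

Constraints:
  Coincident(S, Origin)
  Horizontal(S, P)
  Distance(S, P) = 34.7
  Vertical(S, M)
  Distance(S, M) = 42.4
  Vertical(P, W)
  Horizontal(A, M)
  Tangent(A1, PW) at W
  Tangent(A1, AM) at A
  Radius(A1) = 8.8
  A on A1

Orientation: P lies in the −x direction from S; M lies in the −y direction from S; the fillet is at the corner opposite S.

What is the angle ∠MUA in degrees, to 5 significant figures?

71.234°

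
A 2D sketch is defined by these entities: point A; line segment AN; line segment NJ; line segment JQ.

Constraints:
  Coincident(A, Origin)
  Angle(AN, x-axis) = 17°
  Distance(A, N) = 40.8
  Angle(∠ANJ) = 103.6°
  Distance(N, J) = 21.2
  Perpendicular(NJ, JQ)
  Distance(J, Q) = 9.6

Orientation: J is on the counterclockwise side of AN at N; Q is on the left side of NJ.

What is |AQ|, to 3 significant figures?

43.0

A is at the origin; AN runs at 17.0° with length 40.8, so N = 40.8·(cos 17.0°, sin 17.0°) = (39.0, 11.9). ∠ANJ = 103.6°, so NJ runs at 17.0° + (180° − 103.6°) = 93.4° from the x-axis; with |NJ| = 21.2, J = N + 21.2·(cos 93.4°, sin 93.4°) = (37.8, 33.1). NJ ⟂ JQ; with |JQ| = 9.6 on the left of NJ, Q = J + 9.6·(-0.998, -0.0593) = (28.2, 32.5). Then |AQ| = |Q − A| = 43.0.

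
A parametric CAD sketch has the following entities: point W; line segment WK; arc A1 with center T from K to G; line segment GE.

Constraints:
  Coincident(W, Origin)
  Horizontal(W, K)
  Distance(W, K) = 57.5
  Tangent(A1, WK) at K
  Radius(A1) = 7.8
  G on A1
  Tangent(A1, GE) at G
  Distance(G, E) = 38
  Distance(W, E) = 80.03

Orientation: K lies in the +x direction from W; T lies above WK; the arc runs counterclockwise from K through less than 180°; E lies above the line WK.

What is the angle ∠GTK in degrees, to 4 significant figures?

89.42°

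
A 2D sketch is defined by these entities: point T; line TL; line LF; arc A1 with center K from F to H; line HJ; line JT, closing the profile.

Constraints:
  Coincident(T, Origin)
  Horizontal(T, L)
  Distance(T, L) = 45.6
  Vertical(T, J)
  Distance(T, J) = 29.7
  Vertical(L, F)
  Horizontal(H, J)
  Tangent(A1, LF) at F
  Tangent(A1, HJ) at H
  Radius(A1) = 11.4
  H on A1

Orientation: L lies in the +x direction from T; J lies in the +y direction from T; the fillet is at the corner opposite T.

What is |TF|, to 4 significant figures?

49.14

T is at the origin; T and L share the same y with |TL| = 45.6 and L on the +x side, so L = (45.60, 0.000). TJ is vertical with |TJ| = 29.7 and J on the +y side, so J = (0.000, 29.70). The virtual corner opposite T is at (45.60, 29.70). The tangent condition forces KF to be normal to LF and since A1 is tangent to HJ there, KH ⟂ HJ, with radius 11.4, so the center K sits 11.4 in from both sides at K = (34.20, 18.30). That places the tangent points at F = (45.60, 18.30) on LF and H = (34.20, 29.70) on HJ. Then |TF| = |F − T| = 49.14.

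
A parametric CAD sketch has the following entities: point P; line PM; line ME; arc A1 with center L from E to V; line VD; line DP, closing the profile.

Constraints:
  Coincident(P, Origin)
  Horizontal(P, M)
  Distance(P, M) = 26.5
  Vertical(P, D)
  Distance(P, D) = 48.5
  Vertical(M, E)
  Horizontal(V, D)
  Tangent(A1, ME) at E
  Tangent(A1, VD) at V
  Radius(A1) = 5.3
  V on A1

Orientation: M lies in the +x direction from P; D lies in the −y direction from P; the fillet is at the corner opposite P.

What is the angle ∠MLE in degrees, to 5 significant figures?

83.006°

P is at the origin; P and M share the same y with |PM| = 26.5 and M on the +x side, so M = (26.500, 0.0000). PD is vertical with |PD| = 48.5 and D on the −y side, so D = (0.0000, -48.500). The virtual corner opposite P is at (26.500, -48.500). A1 meets ME tangentially, so LE is at right angles to ME and since A1 is tangent to VD there, LV ⟂ VD, with radius 5.3, so the center L sits 5.3 in from both sides at L = (21.200, -43.200). That places the tangent points at E = (26.500, -43.200) on ME and V = (21.200, -48.500) on VD. Then cos ∠MLE = LM·LE / (|LM||LE|), giving 83.006°.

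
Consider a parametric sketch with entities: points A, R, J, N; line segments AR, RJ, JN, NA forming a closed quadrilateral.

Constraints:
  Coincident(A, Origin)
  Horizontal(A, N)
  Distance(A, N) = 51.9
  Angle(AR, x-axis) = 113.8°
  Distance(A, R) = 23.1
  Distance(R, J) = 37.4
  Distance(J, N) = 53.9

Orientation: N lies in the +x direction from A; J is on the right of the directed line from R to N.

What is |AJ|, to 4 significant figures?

15.05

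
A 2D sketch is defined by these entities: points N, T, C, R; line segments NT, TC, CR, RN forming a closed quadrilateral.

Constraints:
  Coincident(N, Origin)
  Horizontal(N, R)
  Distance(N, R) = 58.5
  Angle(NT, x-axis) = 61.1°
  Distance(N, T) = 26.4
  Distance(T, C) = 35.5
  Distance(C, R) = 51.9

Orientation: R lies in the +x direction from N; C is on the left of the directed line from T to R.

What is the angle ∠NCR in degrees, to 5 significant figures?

61.624°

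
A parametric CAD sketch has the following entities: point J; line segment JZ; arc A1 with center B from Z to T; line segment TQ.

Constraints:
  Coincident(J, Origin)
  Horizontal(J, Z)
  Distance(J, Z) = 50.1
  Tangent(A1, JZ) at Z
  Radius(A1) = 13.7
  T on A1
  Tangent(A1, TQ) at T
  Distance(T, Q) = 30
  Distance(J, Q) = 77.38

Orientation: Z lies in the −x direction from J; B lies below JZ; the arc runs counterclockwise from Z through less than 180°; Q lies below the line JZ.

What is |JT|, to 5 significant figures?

65.246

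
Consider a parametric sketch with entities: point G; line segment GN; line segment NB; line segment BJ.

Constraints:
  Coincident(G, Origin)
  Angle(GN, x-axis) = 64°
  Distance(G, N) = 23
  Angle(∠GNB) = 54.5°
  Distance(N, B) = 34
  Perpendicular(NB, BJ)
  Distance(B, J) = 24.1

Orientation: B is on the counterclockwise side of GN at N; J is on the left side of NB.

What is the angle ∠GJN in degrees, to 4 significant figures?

20.74°

G is at the origin; GN runs at 64.0° with length 23.0, so N = 23.0·(cos 64.0°, sin 64.0°) = (10.08, 20.67). ∠GNB = 54.5°, so NB runs at 64.0° + (180° − 54.5°) = 189.5° from the x-axis; with |NB| = 34.0, B = N + 34.0·(cos 189.5°, sin 189.5°) = (-23.45, 15.06). NB is perpendicular to BJ; with |BJ| = 24.1 on the left of NB, J = B + 24.1·(0.1650, -0.9863) = (-19.47, -8.709). Then cos ∠GJN = JG·JN / (|JG||JN|), giving 20.74°.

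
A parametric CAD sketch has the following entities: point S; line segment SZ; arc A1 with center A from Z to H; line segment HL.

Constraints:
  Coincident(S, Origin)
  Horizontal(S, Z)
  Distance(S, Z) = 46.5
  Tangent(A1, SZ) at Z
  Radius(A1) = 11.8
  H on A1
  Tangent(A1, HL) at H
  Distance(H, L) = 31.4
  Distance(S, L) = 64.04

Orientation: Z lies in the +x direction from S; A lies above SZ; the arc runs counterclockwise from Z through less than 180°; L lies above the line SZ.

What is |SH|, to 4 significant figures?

59.67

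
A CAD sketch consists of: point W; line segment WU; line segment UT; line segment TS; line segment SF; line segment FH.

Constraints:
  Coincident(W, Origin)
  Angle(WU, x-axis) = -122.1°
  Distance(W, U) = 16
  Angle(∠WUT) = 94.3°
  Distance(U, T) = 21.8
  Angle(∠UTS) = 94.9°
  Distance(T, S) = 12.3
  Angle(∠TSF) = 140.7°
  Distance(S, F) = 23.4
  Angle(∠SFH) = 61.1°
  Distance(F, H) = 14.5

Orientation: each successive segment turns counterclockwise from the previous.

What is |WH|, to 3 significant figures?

5.07

W is at the origin; WU runs at -122.1° with length 16.0, so U = (-8.50, -13.6). ∠WUT = 94.3° gives UT at -36.4° from the x-axis; with |UT| = 21.8, T = (9.04, -26.5). ∠UTS = 94.9° gives TS at 48.7° from the x-axis; with |TS| = 12.3, S = (17.2, -17.2). ∠TSF = 140.7° gives SF at 88.0° from the x-axis; with |SF| = 23.4, F = (18.0, 6.14). ∠SFH = 61.1° gives FH at -153° from the x-axis; with |FH| = 14.5, H = (5.05, -0.424). Then |WH| = |H − W| = 5.07.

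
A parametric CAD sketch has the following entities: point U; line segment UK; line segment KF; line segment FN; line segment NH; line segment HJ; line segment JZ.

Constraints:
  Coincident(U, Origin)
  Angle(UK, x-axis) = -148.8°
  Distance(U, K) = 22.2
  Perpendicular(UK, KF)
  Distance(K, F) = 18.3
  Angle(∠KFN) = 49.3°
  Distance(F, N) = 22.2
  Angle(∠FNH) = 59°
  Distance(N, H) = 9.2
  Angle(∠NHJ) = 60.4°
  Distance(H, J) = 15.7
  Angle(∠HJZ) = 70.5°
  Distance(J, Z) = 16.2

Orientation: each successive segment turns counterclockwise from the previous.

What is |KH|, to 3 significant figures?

8.15

U is at the origin; UK runs at -148.8° with length 22.2, so K = (-19.0, -11.5). UK is perpendicular to KF, so KF runs at -58.8°; with |KF| = 18.3, F = (-9.51, -27.2). ∠KFN = 49.3° gives FN at 71.9° from the x-axis; with |FN| = 22.2, N = (-2.61, -6.05). ∠FNH = 59.0° gives NH at -167° from the x-axis; with |NH| = 9.2, H = (-11.6, -8.11). Then |KH| = |H − K| = 8.15.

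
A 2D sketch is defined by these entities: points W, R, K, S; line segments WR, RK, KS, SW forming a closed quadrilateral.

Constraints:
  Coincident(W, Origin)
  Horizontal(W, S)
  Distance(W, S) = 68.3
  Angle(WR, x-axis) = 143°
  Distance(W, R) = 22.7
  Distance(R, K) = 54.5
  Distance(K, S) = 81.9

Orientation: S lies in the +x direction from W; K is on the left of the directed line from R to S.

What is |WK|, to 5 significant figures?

60.395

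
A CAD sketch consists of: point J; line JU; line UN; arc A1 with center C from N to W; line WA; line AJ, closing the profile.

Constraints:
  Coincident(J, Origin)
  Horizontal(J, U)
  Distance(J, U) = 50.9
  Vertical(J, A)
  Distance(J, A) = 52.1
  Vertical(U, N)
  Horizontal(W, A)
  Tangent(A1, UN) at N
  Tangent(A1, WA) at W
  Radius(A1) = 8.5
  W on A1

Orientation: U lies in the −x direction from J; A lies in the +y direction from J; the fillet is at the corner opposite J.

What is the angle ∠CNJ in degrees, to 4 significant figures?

40.58°

J is at the origin; JU is horizontal with |JU| = 50.9 and U on the −x side, so U = (-50.90, 0.000). JA is vertical with |JA| = 52.1 and A on the +y side, so A = (0.000, 52.10). The virtual corner opposite J is at (-50.90, 52.10). Tangency of A1 to UN means the radius CN is perpendicular to UN and the tangent condition forces CW to be normal to WA, with radius 8.5, so the center C sits 8.5 in from both sides at C = (-42.40, 43.60). That places the tangent points at N = (-50.90, 43.60) on UN and W = (-42.40, 52.10) on WA. Then cos ∠CNJ = NC·NJ / (|NC||NJ|), giving 40.58°.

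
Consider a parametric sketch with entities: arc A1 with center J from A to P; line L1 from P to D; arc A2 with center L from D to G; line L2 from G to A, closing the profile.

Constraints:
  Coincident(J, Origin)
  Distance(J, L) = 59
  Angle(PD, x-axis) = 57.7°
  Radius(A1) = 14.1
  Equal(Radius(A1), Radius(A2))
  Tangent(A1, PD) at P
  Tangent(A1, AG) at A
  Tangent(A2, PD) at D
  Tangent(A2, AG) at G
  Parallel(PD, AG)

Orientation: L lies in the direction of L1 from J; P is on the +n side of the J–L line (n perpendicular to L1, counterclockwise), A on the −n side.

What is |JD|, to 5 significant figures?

60.661

The slot axis is L1's direction at 57.7°, so u = (cos 57.7°, sin 57.7°) = (0.53435, 0.84526) and n = (−sin 57.7°, cos 57.7°) = (-0.84526, 0.53435). J is at the origin and L lies 59.0 along u from J, so L = 59.0·u = (31.527, 49.870). Tangency of A1 to both parallel lines with radius 14.1 puts P and A at J ± 14.1·n: P = (-11.918, 7.5344), A = (11.918, -7.5344). Equal radii place D and G the same way about L: D = L + 14.1·n = (19.609, 57.405), G = L − 14.1·n = (43.445, 42.336). Then |JD| = |D − J| = 60.661.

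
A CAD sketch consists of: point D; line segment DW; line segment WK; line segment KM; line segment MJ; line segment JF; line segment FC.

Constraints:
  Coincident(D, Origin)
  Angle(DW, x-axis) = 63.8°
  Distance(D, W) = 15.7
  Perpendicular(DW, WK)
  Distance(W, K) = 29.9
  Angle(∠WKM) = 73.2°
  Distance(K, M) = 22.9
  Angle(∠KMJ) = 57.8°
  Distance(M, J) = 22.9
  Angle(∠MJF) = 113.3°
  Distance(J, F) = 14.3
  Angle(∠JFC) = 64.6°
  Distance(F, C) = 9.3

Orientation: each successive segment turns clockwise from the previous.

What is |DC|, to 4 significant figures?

26.29

∠MJF = 113.3° gives JF at 38.10° from the x-axis; with |JF| = 14.3, F = (23.55, 15.10). ∠JFC = 64.6° gives FC at -77.30° from the x-axis; with |FC| = 9.3, C = (25.59, 6.029). Then |DC| = |C − D| = 26.29.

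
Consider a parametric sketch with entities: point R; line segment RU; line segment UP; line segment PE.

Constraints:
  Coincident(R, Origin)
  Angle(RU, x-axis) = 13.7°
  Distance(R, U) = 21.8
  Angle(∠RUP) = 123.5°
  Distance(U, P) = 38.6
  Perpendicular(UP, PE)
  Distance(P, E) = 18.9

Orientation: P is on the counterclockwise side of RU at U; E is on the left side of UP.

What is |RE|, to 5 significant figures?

50.637

R is at the origin; RU runs at 13.7° with length 21.8, so U = 21.8·(cos 13.7°, sin 13.7°) = (21.180, 5.1631). ∠RUP = 123.5°, so UP runs at 13.7° + (180° − 123.5°) = 70.200° from the x-axis; with |UP| = 38.6, P = U + 38.6·(cos 70.200°, sin 70.200°) = (34.255, 41.481). UP is perpendicular to PE; with |PE| = 18.9 on the left of UP, E = P + 18.9·(-0.94088, 0.33874) = (16.472, 47.883). Then |RE| = |E − R| = 50.637.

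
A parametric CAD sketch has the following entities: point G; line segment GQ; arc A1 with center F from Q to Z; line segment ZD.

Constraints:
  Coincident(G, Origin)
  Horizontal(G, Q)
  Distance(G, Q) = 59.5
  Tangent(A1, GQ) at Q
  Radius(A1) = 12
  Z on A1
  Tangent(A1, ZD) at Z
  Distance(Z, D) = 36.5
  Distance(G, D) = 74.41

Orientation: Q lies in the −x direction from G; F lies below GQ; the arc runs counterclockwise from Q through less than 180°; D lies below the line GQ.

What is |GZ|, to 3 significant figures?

72.4

G is at the origin; G and Q share the same y with |GQ| = 59.5 and Q on the −x side, so Q = (-59.5, 0.00). A1 meets GQ tangentially, so FQ is at right angles to GQ, so F = Q + (0, -12) = (-59.5, -12.0). Since FZ ⟂ ZD (tangency), |FD| = √(12.0² + 36.5²) = 38.4 regardless of where Z sits on A1. So D lies on both circle(G, 74.41) and circle(F, 38.4); the below-GQ intersection is D = (-55.0, -50.2). Z is the foot of the tangent from D: Z = (-70.4, -17.1).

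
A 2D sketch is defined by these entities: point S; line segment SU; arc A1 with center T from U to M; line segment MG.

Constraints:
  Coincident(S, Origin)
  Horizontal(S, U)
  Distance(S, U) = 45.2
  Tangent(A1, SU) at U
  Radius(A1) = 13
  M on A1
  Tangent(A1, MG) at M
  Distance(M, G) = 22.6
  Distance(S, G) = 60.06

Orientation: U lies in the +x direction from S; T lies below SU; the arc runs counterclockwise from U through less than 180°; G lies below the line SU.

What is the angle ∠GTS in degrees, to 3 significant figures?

107°

S is at the origin; SU is horizontal with |SU| = 45.2 and U on the +x side, so U = (45.2, 0.00). Tangency of A1 to SU means the radius TU is perpendicular to SU, so T = U + (0, -13) = (45.2, -13.0). Since TM ⟂ MG (tangency), |TG| = √(13.0² + 22.6²) = 26.1 regardless of where M sits on A1. So G lies on both circle(S, 60.06) and circle(T, 26.1); the below-SU intersection is G = (45.6, -39.1). M is the foot of the tangent from G: M = (34.0, -19.7).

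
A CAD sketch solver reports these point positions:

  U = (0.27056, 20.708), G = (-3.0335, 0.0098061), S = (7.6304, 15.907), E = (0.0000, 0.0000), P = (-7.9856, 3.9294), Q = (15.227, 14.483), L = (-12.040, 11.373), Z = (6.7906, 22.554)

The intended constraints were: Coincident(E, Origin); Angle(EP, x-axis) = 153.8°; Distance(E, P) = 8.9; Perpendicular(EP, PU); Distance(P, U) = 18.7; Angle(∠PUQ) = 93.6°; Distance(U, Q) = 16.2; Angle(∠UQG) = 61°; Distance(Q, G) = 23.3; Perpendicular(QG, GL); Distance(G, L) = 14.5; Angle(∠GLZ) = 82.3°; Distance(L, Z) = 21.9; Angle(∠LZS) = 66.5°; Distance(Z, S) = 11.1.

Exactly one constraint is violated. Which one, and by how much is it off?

Distance(Z, S) = 11.1 — off by 4.40.

E = (0.00, 0.00) ✓; EP at 153.8° ✓; |EP| = 8.900 ✓; ∠(EP, PU) = 90.00° ✓; |PU| = 18.70 ✓; ∠PUQ = 93.60° ✓; |UQ| = 16.20 ✓; ∠UQG = 61.00° ✓; |QG| = 23.30 ✓; ∠(QG, GL) = 90.00° ✓; |GL| = 14.50 ✓; ∠GLZ = 82.30° ✓; |LZ| = 21.90 ✓; ∠LZS = 66.50° ✓; |ZS| = 6.700 ✗.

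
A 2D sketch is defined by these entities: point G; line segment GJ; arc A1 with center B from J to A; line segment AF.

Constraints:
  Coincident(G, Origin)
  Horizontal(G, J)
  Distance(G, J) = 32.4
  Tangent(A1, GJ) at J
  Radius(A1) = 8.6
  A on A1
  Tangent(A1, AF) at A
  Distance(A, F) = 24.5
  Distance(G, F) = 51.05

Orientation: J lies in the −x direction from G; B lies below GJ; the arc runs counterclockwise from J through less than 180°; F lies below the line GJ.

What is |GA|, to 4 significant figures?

42.05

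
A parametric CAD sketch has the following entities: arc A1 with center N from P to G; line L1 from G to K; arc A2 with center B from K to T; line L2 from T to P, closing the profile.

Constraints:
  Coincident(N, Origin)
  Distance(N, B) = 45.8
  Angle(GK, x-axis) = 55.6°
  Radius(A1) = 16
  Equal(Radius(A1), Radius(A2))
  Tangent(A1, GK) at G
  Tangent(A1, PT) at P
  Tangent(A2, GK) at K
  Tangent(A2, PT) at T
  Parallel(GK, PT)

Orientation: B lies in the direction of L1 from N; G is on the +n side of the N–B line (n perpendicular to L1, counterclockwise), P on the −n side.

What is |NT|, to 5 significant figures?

48.514

The slot axis is L1's direction at 55.6°, so u = (cos 55.6°, sin 55.6°) = (0.56497, 0.82511) and n = (−sin 55.6°, cos 55.6°) = (-0.82511, 0.56497). N is at the origin and B lies 45.8 along u from N, so B = 45.8·u = (25.875, 37.790). Tangency of A1 to both parallel lines with radius 16.0 puts G and P at N ± 16.0·n: G = (-13.202, 9.0395), P = (13.202, -9.0395). Equal radii place K and T the same way about B: K = B + 16.0·n = (12.674, 46.830), T = B − 16.0·n = (39.077, 28.751). Then |NT| = |T − N| = 48.514.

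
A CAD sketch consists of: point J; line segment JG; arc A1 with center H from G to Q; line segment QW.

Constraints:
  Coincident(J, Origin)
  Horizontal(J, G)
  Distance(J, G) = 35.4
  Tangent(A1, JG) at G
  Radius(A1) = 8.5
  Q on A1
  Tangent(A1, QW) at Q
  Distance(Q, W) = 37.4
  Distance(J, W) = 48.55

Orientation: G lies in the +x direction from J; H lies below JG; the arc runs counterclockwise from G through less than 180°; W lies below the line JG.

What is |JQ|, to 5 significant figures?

27.930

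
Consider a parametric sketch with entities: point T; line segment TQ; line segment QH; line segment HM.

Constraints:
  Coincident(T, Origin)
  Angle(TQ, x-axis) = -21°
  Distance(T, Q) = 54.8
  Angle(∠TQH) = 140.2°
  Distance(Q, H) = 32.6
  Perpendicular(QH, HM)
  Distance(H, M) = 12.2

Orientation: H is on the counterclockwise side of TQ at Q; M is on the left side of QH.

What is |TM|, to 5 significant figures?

78.127

T is at the origin; TQ runs at -21.0° with length 54.8, so Q = 54.8·(cos -21.0°, sin -21.0°) = (51.160, -19.639). ∠TQH = 140.2°, so QH runs at -21.0° + (180° − 140.2°) = 18.800° from the x-axis; with |QH| = 32.6, H = Q + 32.6·(cos 18.800°, sin 18.800°) = (82.021, -9.1327). QH is perpendicular to HM; with |HM| = 12.2 on the left of QH, M = H + 12.2·(-0.32227, 0.94665) = (78.089, 2.4164). Then |TM| = |M − T| = 78.127.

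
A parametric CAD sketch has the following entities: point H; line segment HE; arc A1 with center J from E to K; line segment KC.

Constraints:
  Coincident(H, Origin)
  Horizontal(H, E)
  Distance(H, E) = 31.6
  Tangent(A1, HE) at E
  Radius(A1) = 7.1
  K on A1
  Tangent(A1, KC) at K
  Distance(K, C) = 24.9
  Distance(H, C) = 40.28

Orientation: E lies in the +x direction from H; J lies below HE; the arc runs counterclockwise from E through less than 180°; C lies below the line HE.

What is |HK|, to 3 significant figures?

25.5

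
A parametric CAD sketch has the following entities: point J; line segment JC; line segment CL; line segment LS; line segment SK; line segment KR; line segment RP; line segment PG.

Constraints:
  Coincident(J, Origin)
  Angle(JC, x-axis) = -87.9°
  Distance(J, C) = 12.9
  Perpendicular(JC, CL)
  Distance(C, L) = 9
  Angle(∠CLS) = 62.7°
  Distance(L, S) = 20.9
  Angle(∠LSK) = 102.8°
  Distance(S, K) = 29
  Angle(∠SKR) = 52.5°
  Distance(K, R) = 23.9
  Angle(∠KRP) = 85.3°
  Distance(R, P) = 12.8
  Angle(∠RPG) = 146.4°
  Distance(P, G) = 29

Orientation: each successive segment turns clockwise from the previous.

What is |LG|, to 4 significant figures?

38.21

J is at the origin; JC runs at -87.9° with length 12.9, so C = (0.4727, -12.89). The perpendicularity gives CL at right angles to JC, so CL runs at -177.9°; with |CL| = 9.0, L = (-8.521, -13.22). ∠CLS = 62.7° gives LS at 64.80° from the x-axis; with |LS| = 20.9, S = (0.3775, 5.690). ∠LSK = 102.8° gives SK at -12.40° from the x-axis; with |SK| = 29.0, K = (28.70, -0.5376). ∠SKR = 52.5° gives KR at -139.9° from the x-axis; with |KR| = 23.9, R = (10.42, -15.93). ∠KRP = 85.3° gives RP at 125.4° from the x-axis; with |RP| = 12.8, P = (3.005, -5.498). ∠RPG = 146.4° gives PG at 91.80° from the x-axis; with |PG| = 29.0, G = (2.094, 23.49). Then |LG| = |G − L| = 38.21.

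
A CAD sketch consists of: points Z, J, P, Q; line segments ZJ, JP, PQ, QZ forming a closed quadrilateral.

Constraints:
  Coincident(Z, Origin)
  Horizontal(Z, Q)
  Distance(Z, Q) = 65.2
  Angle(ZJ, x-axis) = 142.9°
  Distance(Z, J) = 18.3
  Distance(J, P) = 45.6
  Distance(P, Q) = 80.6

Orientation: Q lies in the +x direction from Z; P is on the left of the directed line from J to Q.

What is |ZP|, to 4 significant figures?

52.77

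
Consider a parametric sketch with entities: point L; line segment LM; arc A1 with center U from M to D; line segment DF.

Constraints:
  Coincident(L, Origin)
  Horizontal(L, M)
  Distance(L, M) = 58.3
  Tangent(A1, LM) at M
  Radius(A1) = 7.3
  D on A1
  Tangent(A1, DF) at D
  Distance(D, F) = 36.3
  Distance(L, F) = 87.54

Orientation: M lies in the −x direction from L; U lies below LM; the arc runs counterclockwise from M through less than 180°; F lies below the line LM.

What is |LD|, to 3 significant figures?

65.2

Checks: |LM| = 58.30 ✓; |UD| = 7.300 ✓; ∠(UD, DF) = 90.00° ✓; |DF| = 36.30 ✓; |LF| = 87.54 ✓.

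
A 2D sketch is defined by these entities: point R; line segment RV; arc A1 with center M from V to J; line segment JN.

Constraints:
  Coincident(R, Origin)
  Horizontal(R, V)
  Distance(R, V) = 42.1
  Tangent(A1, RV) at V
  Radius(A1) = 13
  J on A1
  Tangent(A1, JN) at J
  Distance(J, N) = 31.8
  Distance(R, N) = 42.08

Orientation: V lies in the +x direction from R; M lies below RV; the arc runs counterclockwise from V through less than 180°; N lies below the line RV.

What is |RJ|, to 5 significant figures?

31.113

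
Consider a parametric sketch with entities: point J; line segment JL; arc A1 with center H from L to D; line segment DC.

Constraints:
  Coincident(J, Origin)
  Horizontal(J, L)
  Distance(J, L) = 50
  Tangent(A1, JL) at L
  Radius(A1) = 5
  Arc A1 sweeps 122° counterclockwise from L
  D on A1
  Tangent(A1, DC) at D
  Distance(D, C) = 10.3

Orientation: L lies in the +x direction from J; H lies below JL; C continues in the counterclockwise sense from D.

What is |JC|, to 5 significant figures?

53.775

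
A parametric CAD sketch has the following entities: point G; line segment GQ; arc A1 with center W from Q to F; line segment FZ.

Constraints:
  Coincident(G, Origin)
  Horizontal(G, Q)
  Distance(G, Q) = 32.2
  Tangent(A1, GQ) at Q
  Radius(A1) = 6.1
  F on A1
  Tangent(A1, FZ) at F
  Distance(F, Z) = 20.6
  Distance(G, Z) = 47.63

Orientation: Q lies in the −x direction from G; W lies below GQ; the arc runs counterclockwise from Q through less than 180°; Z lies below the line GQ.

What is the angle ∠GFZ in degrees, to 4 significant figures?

102.6°

G is at the origin; G and Q share the same y with |GQ| = 32.2 and Q on the −x side, so Q = (-32.20, 0.000). Tangency of A1 to GQ means the radius WQ is perpendicular to GQ, so W = Q + (0, -6.1) = (-32.20, -6.100). Since WF ⟂ FZ (tangency), |WZ| = √(6.1² + 20.6²) = 21.48 regardless of where F sits on A1. So Z lies on both circle(G, 47.63) and circle(W, 21.48); the below-GQ intersection is Z = (-39.77, -26.21). F is the foot of the tangent from Z: F = (-38.28, -5.659).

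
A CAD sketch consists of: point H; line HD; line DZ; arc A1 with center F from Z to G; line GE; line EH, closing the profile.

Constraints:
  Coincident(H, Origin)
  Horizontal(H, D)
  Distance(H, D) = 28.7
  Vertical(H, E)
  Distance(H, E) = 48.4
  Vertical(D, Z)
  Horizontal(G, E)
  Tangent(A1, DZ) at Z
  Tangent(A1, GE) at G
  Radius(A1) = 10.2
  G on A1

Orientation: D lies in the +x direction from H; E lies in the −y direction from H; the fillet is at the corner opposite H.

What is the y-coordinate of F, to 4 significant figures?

-38.20

H is at the origin; HD is horizontal with |HD| = 28.7 and D on the +x side, so D = (28.70, 0.000). HE is vertical with |HE| = 48.4 and E on the −y side, so E = (0.000, -48.40). The virtual corner opposite H is at (28.70, -48.40). The tangent condition forces FZ to be normal to DZ and tangency of A1 to GE means the radius FG is perpendicular to GE, with radius 10.2, so the center F sits 10.2 in from both sides at F = (18.50, -38.20). So F.y = -38.20.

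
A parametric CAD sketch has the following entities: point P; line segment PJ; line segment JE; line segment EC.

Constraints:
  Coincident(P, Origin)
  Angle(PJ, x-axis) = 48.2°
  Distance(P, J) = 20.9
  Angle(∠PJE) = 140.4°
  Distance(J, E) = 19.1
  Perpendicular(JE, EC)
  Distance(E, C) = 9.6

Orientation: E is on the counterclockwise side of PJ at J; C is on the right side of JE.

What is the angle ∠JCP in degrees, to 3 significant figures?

6.38°

∠PJE = 140.4°, so JE runs at 48.2° + (180° − 140.4°) = 87.8° from the x-axis; with |JE| = 19.1, E = J + 19.1·(cos 87.8°, sin 87.8°) = (14.7, 34.7). JE ⟂ EC; with |EC| = 9.6 on the right of JE, C = E + 9.6·(0.999, -0.0384) = (24.3, 34.3). Then cos ∠JCP = CJ·CP / (|CJ||CP|), giving 6.38°.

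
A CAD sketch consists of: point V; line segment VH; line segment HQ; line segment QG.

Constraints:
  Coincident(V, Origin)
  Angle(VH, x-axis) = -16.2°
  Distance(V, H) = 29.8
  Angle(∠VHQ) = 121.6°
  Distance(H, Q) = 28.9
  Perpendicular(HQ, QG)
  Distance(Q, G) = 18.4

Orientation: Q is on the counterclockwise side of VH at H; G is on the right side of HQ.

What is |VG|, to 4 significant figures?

62.44

V is at the origin; VH runs at -16.2° with length 29.8, so H = 29.8·(cos -16.2°, sin -16.2°) = (28.62, -8.314). ∠VHQ = 121.6°, so HQ runs at -16.2° + (180° − 121.6°) = 42.20° from the x-axis; with |HQ| = 28.9, Q = H + 28.9·(cos 42.20°, sin 42.20°) = (50.03, 11.10). HQ is perpendicular to QG; with |QG| = 18.4 on the right of HQ, G = Q + 18.4·(0.6717, -0.7408) = (62.39, -2.532). Then |VG| = |G − V| = 62.44.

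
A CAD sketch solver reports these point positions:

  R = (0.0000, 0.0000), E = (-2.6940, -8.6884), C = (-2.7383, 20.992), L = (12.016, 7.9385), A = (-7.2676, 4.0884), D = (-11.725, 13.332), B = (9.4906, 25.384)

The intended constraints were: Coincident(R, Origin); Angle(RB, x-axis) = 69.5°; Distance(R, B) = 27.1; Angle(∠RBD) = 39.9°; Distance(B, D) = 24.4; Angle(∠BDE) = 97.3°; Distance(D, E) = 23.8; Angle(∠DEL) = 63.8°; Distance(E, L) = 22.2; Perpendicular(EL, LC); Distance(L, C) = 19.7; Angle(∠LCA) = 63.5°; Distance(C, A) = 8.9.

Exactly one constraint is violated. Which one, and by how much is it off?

Distance(C, A) = 8.9 — off by 8.60.

R = (0.00, 0.00) ✓; RB at 69.50° ✓; |RB| = 27.10 ✓; ∠RBD = 39.90° ✓; |BD| = 24.40 ✓; ∠BDE = 97.30° ✓; |DE| = 23.80 ✓; ∠DEL = 63.80° ✓; |EL| = 22.20 ✓; ∠(EL, LC) = 90.00° ✓; |LC| = 19.70 ✓; ∠LCA = 63.50° ✓; |CA| = 17.50 ✗.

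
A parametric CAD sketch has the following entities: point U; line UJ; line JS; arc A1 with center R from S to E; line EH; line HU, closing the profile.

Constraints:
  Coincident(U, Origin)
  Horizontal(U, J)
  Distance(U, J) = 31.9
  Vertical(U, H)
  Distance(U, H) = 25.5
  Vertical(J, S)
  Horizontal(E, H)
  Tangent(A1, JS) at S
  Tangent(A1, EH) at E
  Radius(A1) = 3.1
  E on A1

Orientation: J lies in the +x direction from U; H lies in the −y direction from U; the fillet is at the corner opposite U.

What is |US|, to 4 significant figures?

38.98

U is at the origin; U and J share the same y with |UJ| = 31.9 and J on the +x side, so J = (31.90, 0.000). U and H share the same x with |UH| = 25.5 and H on the −y side, so H = (0.000, -25.50). The virtual corner opposite U is at (31.90, -25.50). The tangent condition forces RS to be normal to JS and A1 meets EH tangentially, so RE is at right angles to EH, with radius 3.1, so the center R sits 3.1 in from both sides at R = (28.80, -22.40). That places the tangent points at S = (31.90, -22.40) on JS and E = (28.80, -25.50) on EH. Then |US| = |S − U| = 38.98.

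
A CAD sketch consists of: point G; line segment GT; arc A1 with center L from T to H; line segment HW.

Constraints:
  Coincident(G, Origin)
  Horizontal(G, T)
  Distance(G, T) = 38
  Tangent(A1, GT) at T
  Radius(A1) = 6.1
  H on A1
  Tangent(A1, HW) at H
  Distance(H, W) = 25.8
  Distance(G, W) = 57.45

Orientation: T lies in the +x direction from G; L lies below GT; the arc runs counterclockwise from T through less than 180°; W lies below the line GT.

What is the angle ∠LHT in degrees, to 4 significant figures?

26.32°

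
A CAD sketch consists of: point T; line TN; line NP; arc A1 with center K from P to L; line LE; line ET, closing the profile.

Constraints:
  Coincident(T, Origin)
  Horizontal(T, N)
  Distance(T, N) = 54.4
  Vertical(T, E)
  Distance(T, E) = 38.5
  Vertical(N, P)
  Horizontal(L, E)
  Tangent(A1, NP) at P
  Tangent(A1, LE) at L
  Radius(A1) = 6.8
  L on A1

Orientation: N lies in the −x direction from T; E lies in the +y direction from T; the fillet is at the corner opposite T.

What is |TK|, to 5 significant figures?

57.190

T is at the origin; TN is horizontal with |TN| = 54.4 and N on the −x side, so N = (-54.400, 0.0000). T and E share the same x with |TE| = 38.5 and E on the +y side, so E = (0.0000, 38.500). The virtual corner opposite T is at (-54.400, 38.500). The tangent condition forces KP to be normal to NP and the tangent condition forces KL to be normal to LE, with radius 6.8, so the center K sits 6.8 in from both sides at K = (-47.600, 31.700). Then |TK| = |K − T| = 57.190.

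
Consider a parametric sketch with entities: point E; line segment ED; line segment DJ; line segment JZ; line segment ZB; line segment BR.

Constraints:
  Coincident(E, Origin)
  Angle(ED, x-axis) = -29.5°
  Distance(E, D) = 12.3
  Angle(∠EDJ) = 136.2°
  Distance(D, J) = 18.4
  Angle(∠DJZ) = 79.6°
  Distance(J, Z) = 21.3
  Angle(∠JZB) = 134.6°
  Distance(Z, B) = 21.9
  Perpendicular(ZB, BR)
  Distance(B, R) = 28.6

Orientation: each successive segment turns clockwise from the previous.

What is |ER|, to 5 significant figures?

10.811

E is at the origin; ED runs at -29.5° with length 12.3, so D = (10.705, -6.0568). ∠EDJ = 136.2° gives DJ at -73.300° from the x-axis; with |DJ| = 18.4, J = (15.993, -23.681). ∠DJZ = 79.6° gives JZ at -173.70° from the x-axis; with |JZ| = 21.3, Z = (-5.1786, -26.018). ∠JZB = 134.6° gives ZB at 140.90° from the x-axis; with |ZB| = 21.9, B = (-22.174, -12.206). ZB ⟂ BR, so BR runs at 50.900°; with |BR| = 28.6, R = (-4.1366, 9.9886). Then |ER| = |R − E| = 10.811.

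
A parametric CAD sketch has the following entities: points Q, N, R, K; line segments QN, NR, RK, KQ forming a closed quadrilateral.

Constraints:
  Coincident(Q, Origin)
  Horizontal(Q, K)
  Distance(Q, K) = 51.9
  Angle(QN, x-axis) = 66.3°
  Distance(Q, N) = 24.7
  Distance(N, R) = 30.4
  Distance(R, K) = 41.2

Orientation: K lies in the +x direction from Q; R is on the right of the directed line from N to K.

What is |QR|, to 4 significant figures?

13.81

Q is at the origin; Q and K share the same y with |QK| = 51.9 and K in +x, so K = (51.9, 0). QN runs at 66.3° with |QN| = 24.7, so N = (9.928, 22.62). R is determined by |NR| = 30.4 and |RK| = 41.2 together: it lies at the intersection of circle(N, 30.4) and circle(K, 41.2). With |NK| = 47.68, the foot of the radical line on NK is 15.73 from N and the perpendicular offset is √(30.4² − 15.73²) = 26.01. Taking the right-of-NK solution: R = (11.43, -7.746).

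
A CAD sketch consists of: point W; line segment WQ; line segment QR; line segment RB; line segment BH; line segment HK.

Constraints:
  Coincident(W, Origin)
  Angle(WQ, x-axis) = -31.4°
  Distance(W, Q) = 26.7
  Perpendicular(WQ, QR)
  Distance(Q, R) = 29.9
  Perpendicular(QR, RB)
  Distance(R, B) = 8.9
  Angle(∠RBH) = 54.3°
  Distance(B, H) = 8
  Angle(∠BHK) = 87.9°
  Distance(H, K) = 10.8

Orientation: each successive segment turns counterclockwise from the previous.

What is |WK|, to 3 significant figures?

43.2

W is at the origin; WQ runs at -31.4° with length 26.7, so Q = (22.8, -13.9). The perpendicularity gives QR at right angles to WQ, so QR runs at 58.6°; with |QR| = 29.9, R = (38.4, 11.6). QR is perpendicular to RB, so RB runs at 149°; with |RB| = 8.9, B = (30.8, 16.2). ∠RBH = 54.3° gives BH at -85.7° from the x-axis; with |BH| = 8.0, H = (31.4, 8.27). ∠BHK = 87.9° gives HK at 6.40° from the x-axis; with |HK| = 10.8, K = (42.1, 9.47). Then |WK| = |K − W| = 43.2.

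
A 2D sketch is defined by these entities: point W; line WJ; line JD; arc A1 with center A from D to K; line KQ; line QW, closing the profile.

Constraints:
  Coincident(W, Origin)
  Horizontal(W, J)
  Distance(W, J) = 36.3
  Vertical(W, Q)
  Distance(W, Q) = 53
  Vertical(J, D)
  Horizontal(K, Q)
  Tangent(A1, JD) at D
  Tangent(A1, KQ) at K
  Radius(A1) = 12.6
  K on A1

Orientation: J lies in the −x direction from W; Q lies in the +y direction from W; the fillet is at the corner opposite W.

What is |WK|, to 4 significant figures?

58.06

W is at the origin; WJ is horizontal with |WJ| = 36.3 and J on the −x side, so J = (-36.30, 0.000). W and Q share the same x with |WQ| = 53.0 and Q on the +y side, so Q = (0.000, 53.00). The virtual corner opposite W is at (-36.30, 53.00). Since A1 is tangent to JD there, AD ⟂ JD and tangency of A1 to KQ means the radius AK is perpendicular to KQ, with radius 12.6, so the center A sits 12.6 in from both sides at A = (-23.70, 40.40). That places the tangent points at D = (-36.30, 40.40) on JD and K = (-23.70, 53.00) on KQ. Then |WK| = |K − W| = 58.06.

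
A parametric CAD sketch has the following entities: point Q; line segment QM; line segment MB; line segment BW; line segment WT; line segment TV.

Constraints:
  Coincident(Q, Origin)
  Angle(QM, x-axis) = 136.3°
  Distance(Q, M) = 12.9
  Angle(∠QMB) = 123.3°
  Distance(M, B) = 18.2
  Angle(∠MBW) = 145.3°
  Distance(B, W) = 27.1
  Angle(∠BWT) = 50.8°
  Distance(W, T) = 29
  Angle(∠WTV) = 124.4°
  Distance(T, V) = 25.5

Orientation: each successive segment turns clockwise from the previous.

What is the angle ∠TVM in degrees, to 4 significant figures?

85.26°

∠BWT = 50.8° gives WT at -84.30° from the x-axis; with |WT| = 29.0, T = (16.04, 17.09). ∠WTV = 124.4° gives TV at -139.9° from the x-axis; with |TV| = 25.5, V = (-3.470, 0.6607). Then cos ∠TVM = VT·VM / (|VT||VM|), giving 85.26°.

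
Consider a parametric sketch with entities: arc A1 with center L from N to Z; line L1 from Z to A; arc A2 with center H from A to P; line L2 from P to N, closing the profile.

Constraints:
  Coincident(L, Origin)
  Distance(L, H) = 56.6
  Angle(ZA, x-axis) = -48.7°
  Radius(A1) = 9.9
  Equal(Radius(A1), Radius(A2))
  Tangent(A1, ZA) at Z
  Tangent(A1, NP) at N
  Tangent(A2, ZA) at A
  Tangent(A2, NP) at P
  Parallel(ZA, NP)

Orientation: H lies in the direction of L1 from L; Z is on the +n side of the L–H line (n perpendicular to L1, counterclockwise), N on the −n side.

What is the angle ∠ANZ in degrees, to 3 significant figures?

70.7°

The slot axis is L1's direction at -48.7°, so u = (cos -48.7°, sin -48.7°) = (0.660, -0.751) and n = (−sin -48.7°, cos -48.7°) = (0.751, 0.660). L is at the origin and H lies 56.6 along u from L, so H = 56.6·u = (37.4, -42.5). Tangency of A1 to both parallel lines with radius 9.9 puts Z and N at L ± 9.9·n: Z = (7.44, 6.53), N = (-7.44, -6.53). Equal radii place A and P the same way about H: A = H + 9.9·n = (44.8, -36.0), P = H − 9.9·n = (29.9, -49.1). Then cos ∠ANZ = NA·NZ / (|NA||NZ|), giving 70.7°.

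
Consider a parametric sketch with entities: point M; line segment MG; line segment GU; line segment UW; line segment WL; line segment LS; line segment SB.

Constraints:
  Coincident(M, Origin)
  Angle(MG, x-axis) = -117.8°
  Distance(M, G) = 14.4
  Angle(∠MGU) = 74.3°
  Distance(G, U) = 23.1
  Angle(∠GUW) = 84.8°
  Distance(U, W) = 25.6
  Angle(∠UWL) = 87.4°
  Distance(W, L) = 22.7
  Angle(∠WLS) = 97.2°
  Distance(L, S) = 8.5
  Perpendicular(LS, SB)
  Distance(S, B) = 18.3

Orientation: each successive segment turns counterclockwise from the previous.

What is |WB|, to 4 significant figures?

12.10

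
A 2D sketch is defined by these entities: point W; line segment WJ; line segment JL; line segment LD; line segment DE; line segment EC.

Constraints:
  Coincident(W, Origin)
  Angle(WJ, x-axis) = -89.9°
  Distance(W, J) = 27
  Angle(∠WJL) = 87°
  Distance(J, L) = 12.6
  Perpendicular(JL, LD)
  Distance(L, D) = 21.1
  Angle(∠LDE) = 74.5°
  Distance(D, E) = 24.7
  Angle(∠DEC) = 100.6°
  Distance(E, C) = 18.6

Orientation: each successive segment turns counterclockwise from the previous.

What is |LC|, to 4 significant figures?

22.58

W is at the origin; WJ runs at -89.9° with length 27.0, so J = (0.04712, -27.00). ∠WJL = 87.0° gives JL at 3.100° from the x-axis; with |JL| = 12.6, L = (12.63, -26.32). The perpendicularity gives LD at right angles to JL, so LD runs at 93.10°; with |LD| = 21.1, D = (11.49, -5.249). ∠LDE = 74.5° gives DE at -161.4° from the x-axis; with |DE| = 24.7, E = (-11.92, -13.13). ∠DEC = 100.6° gives EC at -82.00° from the x-axis; with |EC| = 18.6, C = (-9.334, -31.55). Then |LC| = |C − L| = 22.58.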